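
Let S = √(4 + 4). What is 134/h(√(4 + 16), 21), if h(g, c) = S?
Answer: 67*√2/2 ≈ 47.376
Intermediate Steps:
S = 2*√2 (S = √8 = 2*√2 ≈ 2.8284)
h(g, c) = 2*√2
134/h(√(4 + 16), 21) = 134/((2*√2)) = 134*(√2/4) = 67*√2/2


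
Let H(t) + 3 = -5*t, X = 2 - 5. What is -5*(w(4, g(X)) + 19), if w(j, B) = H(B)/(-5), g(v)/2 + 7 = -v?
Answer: -58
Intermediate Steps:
X = -3
g(v) = -14 - 2*v (g(v) = -14 + 2*(-v) = -14 - 2*v)
H(t) = -3 - 5*t
w(j, B) = 3/5 + B (w(j, B) = (-3 - 5*B)/(-5) = (-3 - 5*B)*(-1/5) = 3/5 + B)
-5*(w(4, g(X)) + 19) = -5*((3/5 + (-14 - 2*(-3))) + 19) = -5*((3/5 + (-14 + 6)) + 19) = -5*((3/5 - 8) + 19) = -5*(-37/5 + 19) = -5*58/5 = -58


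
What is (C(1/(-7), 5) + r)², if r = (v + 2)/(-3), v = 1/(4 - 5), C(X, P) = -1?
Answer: 16/9 ≈ 1.7778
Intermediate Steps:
v = -1 (v = 1/(-1) = -1)
r = -⅓ (r = (-1 + 2)/(-3) = 1*(-⅓) = -⅓ ≈ -0.33333)
(C(1/(-7), 5) + r)² = (-1 - ⅓)² = (-4/3)² = 16/9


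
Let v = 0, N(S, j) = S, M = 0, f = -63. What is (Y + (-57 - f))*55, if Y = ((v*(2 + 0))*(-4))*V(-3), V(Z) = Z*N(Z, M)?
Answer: 330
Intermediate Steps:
V(Z) = Z**2 (V(Z) = Z*Z = Z**2)
Y = 0 (Y = ((0*(2 + 0))*(-4))*(-3)**2 = ((0*2)*(-4))*9 = (0*(-4))*9 = 0*9 = 0)
(Y + (-57 - f))*55 = (0 + (-57 - 1*(-63)))*55 = (0 + (-57 + 63))*55 = (0 + 6)*55 = 6*55 = 330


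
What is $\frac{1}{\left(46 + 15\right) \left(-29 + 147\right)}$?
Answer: $\frac{1}{7198} \approx 0.00013893$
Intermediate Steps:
$\frac{1}{\left(46 + 15\right) \left(-29 + 147\right)} = \frac{1}{61 \cdot 118} = \frac{1}{7198}$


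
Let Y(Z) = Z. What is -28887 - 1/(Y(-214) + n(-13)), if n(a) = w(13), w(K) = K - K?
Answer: -6181817/214 ≈ -28887.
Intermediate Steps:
w(K) = 0
n(a) = 0
-28887 - 1/(Y(-214) + n(-13)) = -28887 - 1/(-214 + 0) = -28887 - 1/(-214) = -28887 - 1*(-1/214) = -28887 + 1/214 = -6181817/214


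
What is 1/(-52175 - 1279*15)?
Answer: -1/71360 ≈ -1.4013e-5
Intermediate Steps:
1/(-52175 - 1279*15) = 1/(-52175 - 19185) = 1/(-71360) = -1/71360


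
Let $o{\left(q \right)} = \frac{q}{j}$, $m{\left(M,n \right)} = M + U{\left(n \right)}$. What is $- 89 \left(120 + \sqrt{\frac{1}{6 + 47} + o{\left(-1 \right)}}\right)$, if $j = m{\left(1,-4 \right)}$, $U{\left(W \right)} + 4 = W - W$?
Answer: $-10680 - \frac{178 \sqrt{2226}}{159} \approx -10733.0$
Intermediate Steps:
$U{\left(W \right)} = -4$ ($U{\left(W \right)} = -4 + \left(W - W\right) = -4 + 0 = -4$)
$m{\left(M,n \right)} = -4 + M$ ($m{\left(M,n \right)} = M - 4 = -4 + M$)
$j = -3$ ($j = -4 + 1 = -3$)
$o{\left(q \right)} = - \frac{q}{3}$ ($o{\left(q \right)} = \frac{q}{-3} = q \left(- \frac{1}{3}\right) = - \frac{q}{3}$)
$- 89 \left(120 + \sqrt{\frac{1}{6 + 47} + o{\left(-1 \right)}}\right) = - 89 \left(120 + \sqrt{\frac{1}{6 + 47} - - \frac{1}{3}}\right) = - 89 \left(120 + \sqrt{\frac{1}{53} + \frac{1}{3}}\right) = - 89 \left(120 + \sqrt{\frac{56}{159}}\right) = - 89 \left(120 + \frac{2 \sqrt{2226}}{159}\right) = -10680 - \frac{178 \sqrt{2226}}{159}$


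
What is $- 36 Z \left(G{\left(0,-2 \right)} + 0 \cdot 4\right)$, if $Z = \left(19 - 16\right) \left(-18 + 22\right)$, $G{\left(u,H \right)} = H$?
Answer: $864$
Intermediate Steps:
$Z = 12$ ($Z = 3 \cdot 4 = 12$)
$- 36 Z \left(G{\left(0,-2 \right)} + 0 \cdot 4\right) = \left(-36\right) 12 \left(-2 + 0 \cdot 4\right) = - 432 \left(-2 + 0\right) = \left(-432\right) \left(-2\right) = 864$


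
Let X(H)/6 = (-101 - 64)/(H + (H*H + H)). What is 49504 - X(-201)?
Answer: 660037162/13333 ≈ 49504.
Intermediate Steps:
X(H) = -990/(H**2 + 2*H) (X(H) = 6*((-101 - 64)/(H + (H*H + H))) = 6*(-165/(H + (H**2 + H))) = 6*(-165/(H + (H + H**2))) = 6*(-165/(H**2 + 2*H)) = -990/(H**2 + 2*H))
49504 - X(-201) = 49504 - (-990)/((-201)*(2 - 201)) = 49504 - (-990)*(-1)/(201*(-199)) = 49504 - (-990)*(-1)*(-1)/(201*199) = 49504 - 1*(-330/13333) = 49504 + 330/13333 = 660037162/13333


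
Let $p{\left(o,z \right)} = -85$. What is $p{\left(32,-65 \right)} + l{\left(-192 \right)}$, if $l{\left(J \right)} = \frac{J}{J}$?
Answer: $-84$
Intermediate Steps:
$l{\left(J \right)} = 1$
$p{\left(32,-65 \right)} + l{\left(-192 \right)} = -85 + 1 = -84$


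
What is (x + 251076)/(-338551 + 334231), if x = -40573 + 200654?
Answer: -411157/4320 ≈ -95.175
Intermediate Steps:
x = 160081
(x + 251076)/(-338551 + 334231) = (160081 + 251076)/(-338551 + 334231) = 411157/(-4320) = 411157*(-1/4320) = -411157/4320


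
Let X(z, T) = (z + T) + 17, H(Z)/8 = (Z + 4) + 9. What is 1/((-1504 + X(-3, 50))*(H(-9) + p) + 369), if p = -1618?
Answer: 1/2284209 ≈ 4.3779e-7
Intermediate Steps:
H(Z) = 104 + 8*Z (H(Z) = 8*((Z + 4) + 9) = 8*((4 + Z) + 9) = 8*(13 + Z) = 104 + 8*Z)
X(z, T) = 17 + T + z (X(z, T) = (T + z) + 17 = 17 + T + z)
1/((-1504 + X(-3, 50))*(H(-9) + p) + 369) = 1/((-1504 + (17 + 50 - 3))*((104 + 8*(-9)) - 1618) + 369) = 1/((-1504 + 64)*((104 - 72) - 1618) + 369) = 1/(-1440*(32 - 1618) + 369) = 1/(-1440*(-1586) + 369) = 1/(2283840 + 369) = 1/2284209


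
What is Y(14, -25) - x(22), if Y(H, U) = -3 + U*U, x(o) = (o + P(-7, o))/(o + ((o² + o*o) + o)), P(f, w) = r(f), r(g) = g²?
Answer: 629393/1012 ≈ 621.93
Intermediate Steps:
P(f, w) = f²
x(o) = (49 + o)/(2*o + 2*o²) (x(o) = (o + (-7)²)/(o + ((o² + o*o) + o)) = (o + 49)/(o + ((o² + o²) + o)) = (49 + o)/(o + (2*o² + o)) = (49 + o)/(o + (o + 2*o²)) = (49 + o)/(2*o + 2*o²))
Y(H, U) = -3 + U²
Y(14, -25) - x(22) = (-3 + (-25)²) - (49 + 22)/(2*22*(1 + 22)) = (-3 + 625) - 71/(2*22*23) = 622 - 71/(2*22*23) = 622 - 1*71/1012 = 622 - 71/1012 = 629393/1012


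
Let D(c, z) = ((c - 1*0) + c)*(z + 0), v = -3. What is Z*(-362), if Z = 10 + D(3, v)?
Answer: 2896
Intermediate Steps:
D(c, z) = 2*c*z (D(c, z) = ((c + 0) + c)*z = (c + c)*z = (2*c)*z = 2*c*z)
Z = -8 (Z = 10 + 2*3*(-3) = 10 - 18 = -8)
Z*(-362) = -8*(-362) = 2896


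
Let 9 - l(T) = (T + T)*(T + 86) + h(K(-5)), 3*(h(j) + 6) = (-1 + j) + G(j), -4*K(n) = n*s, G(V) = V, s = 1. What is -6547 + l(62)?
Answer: -49769/2 ≈ -24885.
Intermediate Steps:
K(n) = -n/4
h(j) = -19/3 + 2*j/3 (h(j) = -6 + ((-1 + j) + j)/3 = -6 + (-1 + 2*j)/3 = -6 + (-⅓ + 2*j/3) = -19/3 + 2*j/3)
l(T) = 29/2 - 2*T*(86 + T) (l(T) = 9 - ((T + T)*(T + 86) + (-19/3 + 2*(-¼*(-5))/3)) = 9 - ((2*T)*(86 + T) + (-19/3 + (⅔)*(5/4))) = 9 - (2*T*(86 + T) + (-19/3 + ⅚)) = 9 - (2*T*(86 + T) - 11/2) = 9 - (-11/2 + 2*T*(86 + T)) = 9 + (11/2 - 2*T*(86 + T)) = 29/2 - 2*T*(86 + T))
-6547 + l(62) = -6547 + (29/2 - 172*62 - 2*62²) = -6547 + (29/2 - 10664 - 2*3844) = -6547 + (29/2 - 10664 - 7688) = -6547 - 36675/2 = -49769/2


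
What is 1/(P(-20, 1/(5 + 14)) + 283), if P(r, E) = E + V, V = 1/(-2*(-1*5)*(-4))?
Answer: 760/215101 ≈ 0.0035332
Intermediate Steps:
V = -1/40 (V = 1/(-(-10)*(-4)) = 1/(-2*20) = 1/(-40) = 1*(-1/40) = -1/40 ≈ -0.025000)
P(r, E) = -1/40 + E (P(r, E) = E - 1/40 = -1/40 + E)
1/(P(-20, 1/(5 + 14)) + 283) = 1/((-1/40 + 1/(5 + 14)) + 283) = 1/((-1/40 + 1/19) + 283) = 1/(21/760 + 283) = 1/(215101/760) = 760/215101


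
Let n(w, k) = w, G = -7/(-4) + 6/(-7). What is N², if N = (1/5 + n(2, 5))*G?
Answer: 3025/784 ≈ 3.8584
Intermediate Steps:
G = 25/28 (G = -7*(-¼) + 6*(-⅐) = 7/4 - 6/7 = 25/28 ≈ 0.89286)
N = 55/28 (N = (1/5 + 2)*(25/28) = (⅕ + 2)*(25/28) = (11/5)*(25/28) = 55/28 ≈ 1.9643)
N² = (55/28)² = 3025/784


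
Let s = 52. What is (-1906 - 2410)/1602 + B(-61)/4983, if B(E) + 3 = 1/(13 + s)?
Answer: -233040268/86479965 ≈ -2.6947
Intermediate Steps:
B(E) = -194/65 (B(E) = -3 + 1/(13 + 52) = -3 + 1/65 = -194/65)
(-1906 - 2410)/1602 + B(-61)/4983 = (-1906 - 2410)/1602 - 194/65/4983 = -4316*1/1602 - 194/65*1/4983 = -2158/801 - 194/323895 = -233040268/86479965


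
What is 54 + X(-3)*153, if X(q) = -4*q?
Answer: 1890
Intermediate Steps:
54 + X(-3)*153 = 54 - 4*(-3)*153 = 54 + 12*153 = 54 + 1836 = 1890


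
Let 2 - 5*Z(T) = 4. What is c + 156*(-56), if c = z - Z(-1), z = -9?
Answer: -43723/5 ≈ -8744.6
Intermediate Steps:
Z(T) = -2/5 (Z(T) = 2/5 - 1/5*4 = 2/5 - 4/5 = -2/5)
c = -43/5 (c = -9 - 1*(-2/5) = -9 + 2/5 = -43/5 ≈ -8.6000)
c + 156*(-56) = -43/5 + 156*(-56) = -43/5 - 8736 = -43723/5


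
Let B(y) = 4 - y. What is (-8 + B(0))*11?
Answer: -44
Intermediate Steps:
(-8 + B(0))*11 = (-8 + (4 - 1*0))*11 = (-8 + (4 + 0))*11 = (-8 + 4)*11 = -4*11 = -44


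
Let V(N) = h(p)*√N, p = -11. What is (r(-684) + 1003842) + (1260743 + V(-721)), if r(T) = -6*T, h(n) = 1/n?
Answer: 2268689 - I*√721/11 ≈ 2.2687e+6 - 2.441*I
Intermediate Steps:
V(N) = -√N/11 (V(N) = √N/(-11) = -√N/11)
(r(-684) + 1003842) + (1260743 + V(-721)) = (-6*(-684) + 1003842) + (1260743 - I*√721/11) = (4104 + 1003842) + (1260743 - I*√721/11) = 1007946 + (1260743 - I*√721/11) = 2268689 - I*√721/11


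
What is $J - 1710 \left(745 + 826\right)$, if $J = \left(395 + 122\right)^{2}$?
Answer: $-2419121$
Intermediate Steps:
$J = 267289$ ($J = 517^{2} = 267289$)
$J - 1710 \left(745 + 826\right) = 267289 - 1710 \left(745 + 826\right) = 267289 - 1710 \cdot 1571 = 267289 - 2686410 = -2419121$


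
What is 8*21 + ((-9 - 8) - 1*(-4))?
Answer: 155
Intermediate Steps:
8*21 + ((-9 - 8) - 1*(-4)) = 168 + (-17 + 4) = 168 - 13 = 155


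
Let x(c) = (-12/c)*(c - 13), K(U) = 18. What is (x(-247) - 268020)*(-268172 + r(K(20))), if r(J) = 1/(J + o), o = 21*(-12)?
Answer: 4097094337210/57 ≈ 7.1879e+10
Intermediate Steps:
o = -252
x(c) = -12*(-13 + c)/c (x(c) = (-12/c)*(-13 + c) = -12*(-13 + c)/c)
r(J) = 1/(-252 + J) (r(J) = 1/(J - 252) = 1/(-252 + J))
(x(-247) - 268020)*(-268172 + r(K(20))) = ((-12 + 156/(-247)) - 268020)*(-268172 + 1/(-252 + 18)) = ((-12 + 156*(-1/247)) - 268020)*(-268172 + 1/(-234)) = ((-12 - 12/19) - 268020)*(-268172 - 1/234) = (-240/19 - 268020)*(-62752249/234) = -5092620/19*(-62752249/234) = 4097094337210/57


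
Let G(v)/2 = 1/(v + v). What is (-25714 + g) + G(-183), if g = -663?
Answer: -4826992/183 ≈ -26377.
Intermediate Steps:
G(v) = 1/v (G(v) = 2/(v + v) = 2/((2*v)) = 2*(1/(2*v)) = 1/v)
(-25714 + g) + G(-183) = (-25714 - 663) + 1/(-183) = -26377 - 1/183 = -4826992/183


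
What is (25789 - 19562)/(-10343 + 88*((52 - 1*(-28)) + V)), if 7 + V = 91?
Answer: 6227/4089 ≈ 1.5229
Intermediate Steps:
V = 84 (V = -7 + 91 = 84)
(25789 - 19562)/(-10343 + 88*((52 - 1*(-28)) + V)) = (25789 - 19562)/(-10343 + 88*((52 - 1*(-28)) + 84)) = 6227/(-10343 + 88*((52 + 28) + 84)) = 6227/(-10343 + 88*(80 + 84)) = 6227/(-10343 + 88*164) = 6227/(-10343 + 14432) = 6227/4089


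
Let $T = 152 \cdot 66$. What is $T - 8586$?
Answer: $1446$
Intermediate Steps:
$T = 10032$
$T - 8586 = 10032 - 8586 = 1446$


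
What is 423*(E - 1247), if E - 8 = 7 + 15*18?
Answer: -406926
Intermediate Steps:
E = 285 (E = 8 + (7 + 15*18) = 8 + (7 + 270) = 8 + 277 = 285)
423*(E - 1247) = 423*(285 - 1247) = 423*(-962) = -406926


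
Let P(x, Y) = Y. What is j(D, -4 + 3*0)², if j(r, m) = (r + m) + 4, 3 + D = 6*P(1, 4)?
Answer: 441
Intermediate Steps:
D = 21 (D = -3 + 6*4 = -3 + 24 = 21)
j(r, m) = 4 + m + r (j(r, m) = (m + r) + 4 = 4 + m + r)
j(D, -4 + 3*0)² = (4 + (-4 + 3*0) + 21)² = (4 + (-4 + 0) + 21)² = (4 - 4 + 21)² = 21² = 441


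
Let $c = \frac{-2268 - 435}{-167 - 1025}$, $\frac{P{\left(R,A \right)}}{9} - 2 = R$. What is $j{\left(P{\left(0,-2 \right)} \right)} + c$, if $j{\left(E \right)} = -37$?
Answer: $- \frac{41401}{1192} \approx -34.732$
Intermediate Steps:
$P{\left(R,A \right)} = 18 + 9 R$
$c = \frac{2703}{1192}$ ($c = - \frac{2703}{-1192} = \left(-2703\right) \left(- \frac{1}{1192}\right) = \frac{2703}{1192} \approx 2.2676$)
$j{\left(P{\left(0,-2 \right)} \right)} + c = -37 + \frac{2703}{1192} = - \frac{41401}{1192}$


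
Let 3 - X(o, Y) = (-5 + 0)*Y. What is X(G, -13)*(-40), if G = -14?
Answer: 2480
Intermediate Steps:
X(o, Y) = 3 + 5*Y (X(o, Y) = 3 - (-5 + 0)*Y = 3 - (-5)*Y = 3 + 5*Y)
X(G, -13)*(-40) = (3 + 5*(-13))*(-40) = (3 - 65)*(-40) = -62*(-40) = 2480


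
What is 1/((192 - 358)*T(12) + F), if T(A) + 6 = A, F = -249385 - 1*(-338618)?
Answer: 1/88237 ≈ 1.1333e-5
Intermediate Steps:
F = 89233 (F = -249385 + 338618 = 89233)
T(A) = -6 + A
1/((192 - 358)*T(12) + F) = 1/((192 - 358)*(-6 + 12) + 89233) = 1/(-166*6 + 89233) = 1/(-996 + 89233) = 1/88237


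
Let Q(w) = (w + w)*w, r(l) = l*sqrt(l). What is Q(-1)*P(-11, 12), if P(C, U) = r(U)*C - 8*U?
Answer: -192 - 528*sqrt(3) ≈ -1106.5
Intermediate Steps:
r(l) = l**(3/2)
Q(w) = 2*w**2 (Q(w) = (2*w)*w = 2*w**2)
P(C, U) = -8*U + C*U**(3/2) (P(C, U) = U**(3/2)*C - 8*U = C*U**(3/2) - 8*U = -8*U + C*U**(3/2))
Q(-1)*P(-11, 12) = (2*(-1)**2)*(-8*12 - 264*sqrt(3)) = (2*1)*(-96 - 264*sqrt(3)) = 2*(-96 - 264*sqrt(3)) = -192 - 528*sqrt(3)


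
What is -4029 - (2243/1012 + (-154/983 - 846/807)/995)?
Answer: -1073359916854631/266262123380 ≈ -4031.2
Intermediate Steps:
-4029 - (2243/1012 + (-154/983 - 846/807)/995) = -4029 - (2243*(1/1012) + (-154*1/983 - 846*1/807)*(1/995)) = -4029 - (2243/1012 + (-154/983 - 282/269)*(1/995)) = -4029 - (2243/1012 - 318632/264427*1/995) = -4029 - (2243/1012 - 318632/263104865) = -4029 - 1*589821756611/266262123380 = -4029 - 589821756611/266262123380 = -1073359916854631/266262123380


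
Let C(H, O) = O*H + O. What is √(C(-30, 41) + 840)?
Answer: I*√349 ≈ 18.682*I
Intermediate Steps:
C(H, O) = O + H*O (C(H, O) = H*O + O = O + H*O)
√(C(-30, 41) + 840) = √(41*(1 - 30) + 840) = √(41*(-29) + 840) = √(-1189 + 840) = √(-349) = I*√349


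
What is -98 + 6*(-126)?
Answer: -854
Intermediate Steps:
-98 + 6*(-126) = -98 - 756 = -854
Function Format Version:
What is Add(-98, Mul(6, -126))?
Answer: -854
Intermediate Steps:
Add(-98, Mul(6, -126)) = Add(-98, -756) = -854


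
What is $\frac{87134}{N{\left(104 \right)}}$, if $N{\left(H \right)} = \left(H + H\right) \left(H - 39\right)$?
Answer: $\frac{43567}{6760} \approx 6.4448$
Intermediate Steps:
$N{\left(H \right)} = 2 H \left(-39 + H\right)$
$\frac{87134}{N{\left(104 \right)}} = \frac{87134}{2 \cdot 104 \left(-39 + 104\right)} = \frac{87134}{2 \cdot 104 \cdot 65} = \frac{87134}{13520} = 87134 \cdot \frac{1}{13520} = \frac{43567}{6760}$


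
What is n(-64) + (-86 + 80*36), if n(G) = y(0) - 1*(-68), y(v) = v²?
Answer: 2862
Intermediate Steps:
n(G) = 68 (n(G) = 0² - 1*(-68) = 0 + 68 = 68)
n(-64) + (-86 + 80*36) = 68 + (-86 + 80*36) = 68 + (-86 + 2880) = 68 + 2794 = 2862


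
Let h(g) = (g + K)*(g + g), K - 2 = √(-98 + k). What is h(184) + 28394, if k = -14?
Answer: 96842 + 1472*I*√7 ≈ 96842.0 + 3894.5*I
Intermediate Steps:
K = 2 + 4*I*√7 (K = 2 + √(-98 - 14) = 2 + √(-112) = 2 + 4*I*√7 ≈ 2.0 + 10.583*I)
h(g) = 2*g*(2 + g + 4*I*√7) (h(g) = (g + (2 + 4*I*√7))*(g + g) = (2 + g + 4*I*√7)*(2*g) = 2*g*(2 + g + 4*I*√7))
h(184) + 28394 = 2*184*(2 + 184 + 4*I*√7) + 28394 = 2*184*(186 + 4*I*√7) + 28394 = (68448 + 1472*I*√7) + 28394 = 96842 + 1472*I*√7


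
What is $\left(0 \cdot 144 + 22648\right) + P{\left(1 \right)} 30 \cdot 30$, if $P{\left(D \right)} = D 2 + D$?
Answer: $25348$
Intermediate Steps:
$P{\left(D \right)} = 3 D$ ($P{\left(D \right)} = 2 D + D = 3 D$)
$\left(0 \cdot 144 + 22648\right) + P{\left(1 \right)} 30 \cdot 30 = \left(0 \cdot 144 + 22648\right) + 3 \cdot 1 \cdot 30 \cdot 30 = \left(0 + 22648\right) + 3 \cdot 30 \cdot 30 = 22648 + 90 \cdot 30 = 22648 + 2700 = 25348$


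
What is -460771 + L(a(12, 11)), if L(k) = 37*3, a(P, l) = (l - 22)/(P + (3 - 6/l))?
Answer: -460660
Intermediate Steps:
a(P, l) = (-22 + l)/(3 + P - 6/l) (a(P, l) = (-22 + l)/(P + (3 - 6/l)) = (-22 + l)/(3 + P - 6/l))
L(k) = 111
-460771 + L(a(12, 11)) = -460771 + 111 = -460660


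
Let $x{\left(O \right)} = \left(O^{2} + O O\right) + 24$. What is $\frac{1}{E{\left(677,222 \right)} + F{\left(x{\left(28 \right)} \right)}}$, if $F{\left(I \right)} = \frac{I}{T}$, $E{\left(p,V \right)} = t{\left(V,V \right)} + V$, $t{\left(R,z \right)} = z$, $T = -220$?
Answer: $\frac{55}{24022} \approx 0.0022896$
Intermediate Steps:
$x{\left(O \right)} = 24 + 2 O^{2}$ ($x{\left(O \right)} = \left(O^{2} + O^{2}\right) + 24 = 2 O^{2} + 24 = 24 + 2 O^{2}$)
$E{\left(p,V \right)} = 2 V$ ($E{\left(p,V \right)} = V + V = 2 V$)
$F{\left(I \right)} = - \frac{I}{220}$ ($F{\left(I \right)} = \frac{I}{-220} = I \left(- \frac{1}{220}\right) = - \frac{I}{220}$)
$\frac{1}{E{\left(677,222 \right)} + F{\left(x{\left(28 \right)} \right)}} = \frac{1}{2 \cdot 222 - \frac{24 + 2 \cdot 28^{2}}{220}} = \frac{1}{444 - \frac{24 + 2 \cdot 784}{220}} = \frac{1}{444 - \frac{24 + 1568}{220}} = \frac{1}{444 - \frac{398}{55}} = \frac{1}{\frac{24022}{55}} = \frac{55}{24022}$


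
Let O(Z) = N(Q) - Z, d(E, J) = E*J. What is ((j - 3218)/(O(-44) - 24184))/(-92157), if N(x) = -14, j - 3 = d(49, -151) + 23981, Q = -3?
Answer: 13367/2225960178 ≈ 6.0051e-6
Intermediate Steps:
j = 16585 (j = 3 + (49*(-151) + 23981) = 3 + (-7399 + 23981) = 3 + 16582 = 16585)
O(Z) = -14 - Z
((j - 3218)/(O(-44) - 24184))/(-92157) = ((16585 - 3218)/((-14 - 1*(-44)) - 24184))/(-92157) = (13367/((-14 + 44) - 24184))*(-1/92157) = (13367/(30 - 24184))*(-1/92157) = (13367/(-24154))*(-1/92157) = (13367*(-1/24154))*(-1/92157) = -13367/24154*(-1/92157) = 13367/2225960178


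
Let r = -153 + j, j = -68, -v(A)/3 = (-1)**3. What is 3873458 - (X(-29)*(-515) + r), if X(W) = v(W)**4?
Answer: 3915394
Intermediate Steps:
v(A) = 3 (v(A) = -3*(-1)**3 = -3*(-1) = 3)
r = -221 (r = -153 - 68 = -221)
X(W) = 81 (X(W) = 3**4 = 81)
3873458 - (X(-29)*(-515) + r) = 3873458 - (81*(-515) - 221) = 3873458 - (-41715 - 221) = 3873458 - 1*(-41936) = 3873458 + 41936 = 3915394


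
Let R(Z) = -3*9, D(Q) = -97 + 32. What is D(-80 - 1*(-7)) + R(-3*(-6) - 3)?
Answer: -92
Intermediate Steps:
D(Q) = -65
R(Z) = -27
D(-80 - 1*(-7)) + R(-3*(-6) - 3) = -65 - 27 = -92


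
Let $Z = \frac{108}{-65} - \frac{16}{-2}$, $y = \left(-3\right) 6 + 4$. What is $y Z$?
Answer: $- \frac{5768}{65} \approx -88.738$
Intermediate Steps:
$y = -14$ ($y = -18 + 4 = -14$)
$Z = \frac{412}{65}$ ($Z = 108 \left(- \frac{1}{65}\right) - -8 = - \frac{108}{65} + 8 = \frac{412}{65} \approx 6.3385$)
$y Z = \left(-14\right) \frac{412}{65} = - \frac{5768}{65}$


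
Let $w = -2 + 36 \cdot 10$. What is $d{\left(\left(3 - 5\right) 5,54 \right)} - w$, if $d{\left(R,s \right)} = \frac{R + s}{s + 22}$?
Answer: $- \frac{6791}{19} \approx -357.42$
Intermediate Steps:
$d{\left(R,s \right)} = \frac{R + s}{22 + s}$
$w = 358$ ($w = -2 + 360 = 358$)
$d{\left(\left(3 - 5\right) 5,54 \right)} - w = \frac{\left(3 - 5\right) 5 + 54}{22 + 54} - 358 = \frac{\left(-2\right) 5 + 54}{76} - 358 = \frac{-10 + 54}{76} - 358 = \frac{1}{76} \cdot 44 - 358 = \frac{11}{19} - 358 = - \frac{6791}{19}$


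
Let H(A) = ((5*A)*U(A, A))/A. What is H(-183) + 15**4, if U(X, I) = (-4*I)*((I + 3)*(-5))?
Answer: 3344625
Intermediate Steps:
U(X, I) = -4*I*(-15 - 5*I) (U(X, I) = (-4*I)*((3 + I)*(-5)) = (-4*I)*(-15 - 5*I) = -4*I*(-15 - 5*I))
H(A) = 100*A*(3 + A) (H(A) = ((5*A)*(20*A*(3 + A)))/A = (100*A**2*(3 + A))/A = 100*A*(3 + A))
H(-183) + 15**4 = 100*(-183)*(3 - 183) + 15**4 = 100*(-183)*(-180) + 50625 = 3294000 + 50625 = 3344625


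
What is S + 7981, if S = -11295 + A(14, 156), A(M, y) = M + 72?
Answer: -3228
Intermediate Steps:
A(M, y) = 72 + M
S = -11209 (S = -11295 + (72 + 14) = -11295 + 86 = -11209)
S + 7981 = -11209 + 7981 = -3228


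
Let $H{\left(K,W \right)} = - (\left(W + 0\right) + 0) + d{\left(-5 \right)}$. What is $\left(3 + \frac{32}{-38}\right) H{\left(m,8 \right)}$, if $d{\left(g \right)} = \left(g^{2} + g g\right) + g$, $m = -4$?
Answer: $\frac{1517}{19} \approx 79.842$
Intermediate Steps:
$d{\left(g \right)} = g + 2 g^{2}$ ($d{\left(g \right)} = \left(g^{2} + g^{2}\right) + g = 2 g^{2} + g = g + 2 g^{2}$)
$H{\left(K,W \right)} = 45 - W$ ($H{\left(K,W \right)} = - (\left(W + 0\right) + 0) - 5 \left(1 + 2 \left(-5\right)\right) = - (W + 0) - 5 \left(1 - 10\right) = - W - -45 = - W + 45 = 45 - W$)
$\left(3 + \frac{32}{-38}\right) H{\left(m,8 \right)} = \left(3 + \frac{32}{-38}\right) \left(45 - 8\right) = \left(3 + 32 \left(- \frac{1}{38}\right)\right) \left(45 - 8\right) = \left(3 - \frac{16}{19}\right) 37 = \frac{41}{19} \cdot 37 = \frac{1517}{19}$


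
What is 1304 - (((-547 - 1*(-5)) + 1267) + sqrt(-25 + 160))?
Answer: 579 - 3*sqrt(15) ≈ 567.38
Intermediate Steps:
1304 - (((-547 - 1*(-5)) + 1267) + sqrt(-25 + 160)) = 1304 - (((-547 + 5) + 1267) + sqrt(135)) = 1304 - ((-542 + 1267) + 3*sqrt(15)) = 1304 - (725 + 3*sqrt(15)) = 1304 + (-725 - 3*sqrt(15)) = 579 - 3*sqrt(15)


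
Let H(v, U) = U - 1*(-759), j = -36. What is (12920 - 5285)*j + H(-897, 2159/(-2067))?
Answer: -566568926/2067 ≈ -2.7410e+5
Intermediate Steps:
H(v, U) = 759 + U (H(v, U) = U + 759 = 759 + U)
(12920 - 5285)*j + H(-897, 2159/(-2067)) = (12920 - 5285)*(-36) + (759 + 2159/(-2067)) = 7635*(-36) + (759 + 2159*(-1/2067)) = -274860 + (759 - 2159/2067) = -274860 + 1566694/2067 = -566568926/2067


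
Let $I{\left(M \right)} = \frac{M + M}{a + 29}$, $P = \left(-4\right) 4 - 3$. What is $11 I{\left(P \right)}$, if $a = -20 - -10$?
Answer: $-22$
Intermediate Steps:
$P = -19$ ($P = -16 - 3 = -19$)
$a = -10$ ($a = -20 + 10 = -10$)
$I{\left(M \right)} = \frac{2 M}{19}$ ($I{\left(M \right)} = \frac{M + M}{-10 + 29} = \frac{2 M}{19}$)
$11 I{\left(P \right)} = 11 \cdot \frac{2}{19} \left(-19\right) = 11 \left(-2\right) = -22$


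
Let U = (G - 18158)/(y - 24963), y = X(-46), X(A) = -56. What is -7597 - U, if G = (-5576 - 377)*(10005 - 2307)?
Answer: -235913695/25019 ≈ -9429.4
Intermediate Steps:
G = -45826194 (G = -5953*7698 = -45826194)
y = -56
U = 45844352/25019 (U = (-45826194 - 18158)/(-56 - 24963) = -45844352/(-25019) = -45844352*(-1/25019) = 45844352/25019 ≈ 1832.4)
-7597 - U = -7597 - 1*45844352/25019 = -7597 - 45844352/25019 = -235913695/25019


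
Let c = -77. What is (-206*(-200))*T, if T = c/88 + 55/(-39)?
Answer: -3671950/39 ≈ -94153.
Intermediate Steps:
T = -713/312 (T = -77/88 + 55/(-39) = -77*1/88 + 55*(-1/39) = -7/8 - 55/39 = -713/312 ≈ -2.2853)
(-206*(-200))*T = -206*(-200)*(-713/312) = 41200*(-713/312) = -3671950/39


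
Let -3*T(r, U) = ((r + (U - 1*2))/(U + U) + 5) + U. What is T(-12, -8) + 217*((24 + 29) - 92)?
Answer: -203099/24 ≈ -8462.5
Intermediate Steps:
T(r, U) = -5/3 - U/3 - (-2 + U + r)/(6*U) (T(r, U) = -(((r + (U - 1*2))/(U + U) + 5) + U)/3 = -(((r + (U - 2))/((2*U)) + 5) + U)/3 = -(((r + (-2 + U))*(1/(2*U)) + 5) + U)/3 = -(((-2 + U + r)*(1/(2*U)) + 5) + U)/3 = -(((-2 + U + r)/(2*U) + 5) + U)/3 = -((5 + (-2 + U + r)/(2*U)) + U)/3 = -(5 + U + (-2 + U + r)/(2*U))/3 = -5/3 - U/3 - (-2 + U + r)/(6*U))
T(-12, -8) + 217*((24 + 29) - 92) = (⅙)*(2 - 1*(-12) - 1*(-8)*(11 + 2*(-8)))/(-8) + 217*((24 + 29) - 92) = (⅙)*(-⅛)*(2 + 12 - 1*(-8)*(11 - 16)) + 217*(53 - 92) = (⅙)*(-⅛)*(2 + 12 - 1*(-8)*(-5)) + 217*(-39) = (⅙)*(-⅛)*(2 + 12 - 40) - 8463 = (⅙)*(-⅛)*(-26) - 8463 = 13/24 - 8463 = -203099/24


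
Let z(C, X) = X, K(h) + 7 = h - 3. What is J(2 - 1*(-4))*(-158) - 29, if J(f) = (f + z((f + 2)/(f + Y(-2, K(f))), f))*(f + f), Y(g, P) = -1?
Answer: -22781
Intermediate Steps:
K(h) = -10 + h (K(h) = -7 + (h - 3) = -7 + (-3 + h) = -10 + h)
J(f) = 4*f**2 (J(f) = (f + f)*(f + f) = (2*f)*(2*f) = 4*f**2)
J(2 - 1*(-4))*(-158) - 29 = (4*(2 - 1*(-4))**2)*(-158) - 29 = (4*(2 + 4)**2)*(-158) - 29 = (4*6**2)*(-158) - 29 = (4*36)*(-158) - 29 = 144*(-158) - 29 = -22752 - 29 = -22781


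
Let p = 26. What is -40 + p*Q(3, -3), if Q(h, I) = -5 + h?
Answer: -92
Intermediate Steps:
-40 + p*Q(3, -3) = -40 + 26*(-5 + 3) = -40 + 26*(-2) = -40 - 52 = -92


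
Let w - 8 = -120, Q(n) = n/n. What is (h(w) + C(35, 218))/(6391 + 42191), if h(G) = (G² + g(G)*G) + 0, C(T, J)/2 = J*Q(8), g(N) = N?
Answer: 1418/2699 ≈ 0.52538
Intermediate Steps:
Q(n) = 1
C(T, J) = 2*J (C(T, J) = 2*(J*1) = 2*J)
w = -112 (w = 8 - 120 = -112)
h(G) = 2*G² (h(G) = (G² + G*G) + 0 = (G² + G²) + 0 = 2*G² + 0 = 2*G²)
(h(w) + C(35, 218))/(6391 + 42191) = (2*(-112)² + 2*218)/(6391 + 42191) = (2*12544 + 436)/48582 = (25088 + 436)*(1/48582) = 25524*(1/48582) = 1418/2699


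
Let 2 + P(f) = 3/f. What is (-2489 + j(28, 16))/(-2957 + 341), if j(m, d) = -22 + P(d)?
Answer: 40205/41856 ≈ 0.96056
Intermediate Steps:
P(f) = -2 + 3/f
j(m, d) = -24 + 3/d (j(m, d) = -22 + (-2 + 3/d) = -24 + 3/d)
(-2489 + j(28, 16))/(-2957 + 341) = (-2489 + (-24 + 3/16))/(-2957 + 341) = (-2489 + (-24 + 3*(1/16)))/(-2616) = (-2489 + (-24 + 3/16))*(-1/2616) = (-2489 - 381/16)*(-1/2616) = -40205/16*(-1/2616) = 40205/41856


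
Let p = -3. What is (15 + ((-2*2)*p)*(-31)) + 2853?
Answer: 2496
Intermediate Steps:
(15 + ((-2*2)*p)*(-31)) + 2853 = (15 + (-2*2*(-3))*(-31)) + 2853 = (15 - 4*(-3)*(-31)) + 2853 = (15 + 12*(-31)) + 2853 = (15 - 372) + 2853 = -357 + 2853 = 2496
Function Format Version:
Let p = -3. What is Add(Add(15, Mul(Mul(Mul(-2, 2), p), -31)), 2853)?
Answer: 2496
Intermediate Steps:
Add(Add(15, Mul(Mul(Mul(-2, 2), p), -31)), 2853) = Add(Add(15, Mul(Mul(Mul(-2, 2), -3), -31)), 2853) = Add(Add(15, Mul(Mul(-4, -3), -31)), 2853) = Add(Add(15, Mul(12, -31)), 2853) = Add(Add(15, -372), 2853) = Add(-357, 2853) = 2496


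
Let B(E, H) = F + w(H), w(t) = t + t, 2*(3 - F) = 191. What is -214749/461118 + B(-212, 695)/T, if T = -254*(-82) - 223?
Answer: -127553418/316711213 ≈ -0.40274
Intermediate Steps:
F = -185/2 (F = 3 - ½*191 = 3 - 191/2 = -185/2 ≈ -92.500)
w(t) = 2*t
B(E, H) = -185/2 + 2*H
T = 20605 (T = 20828 - 223 = 20605)
-214749/461118 + B(-212, 695)/T = -214749/461118 + (-185/2 + 2*695)/20605 = -214749*1/461118 + (-185/2 + 1390)*(1/20605) = -71583/153706 + (2595/2)*(1/20605) = -71583/153706 + 519/8242 = -127553418/316711213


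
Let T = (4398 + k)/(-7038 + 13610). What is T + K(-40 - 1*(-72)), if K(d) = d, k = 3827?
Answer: 218529/6572 ≈ 33.252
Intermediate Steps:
T = 8225/6572 (T = (4398 + 3827)/(-7038 + 13610) = 8225/6572 ≈ 1.2515)
T + K(-40 - 1*(-72)) = 8225/6572 + (-40 - 1*(-72)) = 8225/6572 + (-40 + 72) = 8225/6572 + 32 = 218529/6572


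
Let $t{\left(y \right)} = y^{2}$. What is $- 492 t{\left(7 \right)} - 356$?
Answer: $-24464$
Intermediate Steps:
$- 492 t{\left(7 \right)} - 356 = - 492 \cdot 7^{2} - 356 = \left(-492\right) 49 - 356 = -24108 - 356 = -24464$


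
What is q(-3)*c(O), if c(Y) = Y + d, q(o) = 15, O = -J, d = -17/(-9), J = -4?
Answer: 265/3 ≈ 88.333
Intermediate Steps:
d = 17/9 (d = -17*(-⅑) = 17/9 ≈ 1.8889)
O = 4 (O = -1*(-4) = 4)
c(Y) = 17/9 + Y (c(Y) = Y + 17/9 = 17/9 + Y)
q(-3)*c(O) = 15*(17/9 + 4) = 15*(53/9) = 265/3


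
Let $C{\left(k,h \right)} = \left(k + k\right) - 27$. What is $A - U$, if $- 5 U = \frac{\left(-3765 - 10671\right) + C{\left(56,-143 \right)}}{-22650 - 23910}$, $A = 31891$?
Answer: $\frac{7424239151}{232800} \approx 31891.0$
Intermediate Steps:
$C{\left(k,h \right)} = -27 + 2 k$ ($C{\left(k,h \right)} = 2 k - 27 = -27 + 2 k$)
$U = - \frac{14351}{232800}$ ($U = - \frac{\left(\left(-3765 - 10671\right) + \left(-27 + 2 \cdot 56\right)\right) \frac{1}{-22650 - 23910}}{5} = - \frac{\left(-14436 + \left(-27 + 112\right)\right) \frac{1}{-46560}}{5} = - \frac{\left(-14436 + 85\right) \left(- \frac{1}{46560}\right)}{5} = - \frac{\left(-14351\right) \left(- \frac{1}{46560}\right)}{5} = \left(- \frac{1}{5}\right) \frac{14351}{46560} = - \frac{14351}{232800} \approx -0.061645$)
$A - U = 31891 - - \frac{14351}{232800} = 31891 + \frac{14351}{232800} = \frac{7424239151}{232800}$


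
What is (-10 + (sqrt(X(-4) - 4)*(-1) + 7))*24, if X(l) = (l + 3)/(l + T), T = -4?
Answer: -72 - 6*I*sqrt(62) ≈ -72.0 - 47.244*I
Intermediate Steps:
X(l) = (3 + l)/(-4 + l) (X(l) = (l + 3)/(l - 4) = (3 + l)/(-4 + l))
(-10 + (sqrt(X(-4) - 4)*(-1) + 7))*24 = (-10 + (sqrt((3 - 4)/(-4 - 4) - 4)*(-1) + 7))*24 = (-10 + (sqrt(-1/(-8) - 4)*(-1) + 7))*24 = (-10 + (sqrt(-1/8*(-1) - 4)*(-1) + 7))*24 = (-10 + (sqrt(1/8 - 4)*(-1) + 7))*24 = (-10 + (sqrt(-31/8)*(-1) + 7))*24 = (-10 + ((I*sqrt(62)/4)*(-1) + 7))*24 = (-10 + (-I*sqrt(62)/4 + 7))*24 = (-10 + (7 - I*sqrt(62)/4))*24 = (-3 - I*sqrt(62)/4)*24 = -72 - 6*I*sqrt(62)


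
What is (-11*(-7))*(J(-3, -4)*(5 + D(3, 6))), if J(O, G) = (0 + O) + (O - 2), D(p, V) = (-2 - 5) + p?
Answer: -616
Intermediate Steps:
D(p, V) = -7 + p
J(O, G) = -2 + 2*O (J(O, G) = O + (-2 + O) = -2 + 2*O)
(-11*(-7))*(J(-3, -4)*(5 + D(3, 6))) = (-11*(-7))*((-2 + 2*(-3))*(5 + (-7 + 3))) = 77*((-2 - 6)*(5 - 4)) = 77*(-8*1) = 77*(-8) = -616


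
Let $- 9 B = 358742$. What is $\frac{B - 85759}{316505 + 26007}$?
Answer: $- \frac{1130573}{3082608} \approx -0.36676$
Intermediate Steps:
$B = - \frac{358742}{9}$ ($B = \left(- \frac{1}{9}\right) 358742 = - \frac{358742}{9} \approx -39860.0$)
$\frac{B - 85759}{316505 + 26007} = \frac{- \frac{358742}{9} - 85759}{316505 + 26007} = - \frac{1130573}{9 \cdot 342512} = \left(- \frac{1130573}{9}\right) \frac{1}{342512} = - \frac{1130573}{3082608}$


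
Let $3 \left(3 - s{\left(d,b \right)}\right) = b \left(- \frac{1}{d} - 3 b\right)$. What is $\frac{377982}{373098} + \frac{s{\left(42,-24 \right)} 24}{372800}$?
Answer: $\frac{387371923}{368801720} \approx 1.0504$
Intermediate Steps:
$s{\left(d,b \right)} = 3 - \frac{b \left(- \frac{1}{d} - 3 b\right)}{3}$
$\frac{377982}{373098} + \frac{s{\left(42,-24 \right)} 24}{372800} = \frac{377982}{373098} + \frac{\left(3 + \left(-24\right)^{2} + \frac{1}{3} \left(-24\right) \frac{1}{42}\right) 24}{372800} = 377982 \cdot \frac{1}{373098} + \left(3 + 576 + \frac{1}{3} \left(-24\right) \frac{1}{42}\right) 24 \cdot \frac{1}{372800} = \frac{5727}{5653} + \left(3 + 576 - \frac{4}{21}\right) 24 \cdot \frac{1}{372800} = \frac{5727}{5653} + \frac{12155}{21} \cdot 24 \cdot \frac{1}{372800} = \frac{5727}{5653} + \frac{97240}{7} \cdot \frac{1}{372800} = \frac{5727}{5653} + \frac{2431}{65240} = \frac{387371923}{368801720}$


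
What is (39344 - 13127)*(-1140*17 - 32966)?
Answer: -1372355082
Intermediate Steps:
(39344 - 13127)*(-1140*17 - 32966) = 26217*(-19380 - 32966) = 26217*(-52346) = -1372355082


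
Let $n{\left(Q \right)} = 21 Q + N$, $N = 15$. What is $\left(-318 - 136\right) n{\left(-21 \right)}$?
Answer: $193404$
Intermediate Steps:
$n{\left(Q \right)} = 15 + 21 Q$ ($n{\left(Q \right)} = 21 Q + 15 = 15 + 21 Q$)
$\left(-318 - 136\right) n{\left(-21 \right)} = \left(-318 - 136\right) \left(15 + 21 \left(-21\right)\right) = - 454 \left(15 - 441\right) = \left(-454\right) \left(-426\right) = 193404$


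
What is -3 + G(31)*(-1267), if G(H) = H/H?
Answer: -1270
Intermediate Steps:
G(H) = 1
-3 + G(31)*(-1267) = -3 + 1*(-1267) = -3 - 1267 = -1270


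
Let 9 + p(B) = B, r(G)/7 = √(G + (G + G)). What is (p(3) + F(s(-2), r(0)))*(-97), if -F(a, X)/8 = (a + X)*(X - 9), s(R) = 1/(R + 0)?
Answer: 4074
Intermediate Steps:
s(R) = 1/R
r(G) = 7*√3*√G (r(G) = 7*√(G + (G + G)) = 7*√(G + 2*G) = 7*√(3*G) = 7*(√3*√G) = 7*√3*√G)
F(a, X) = -8*(-9 + X)*(X + a) (F(a, X) = -8*(a + X)*(X - 9) = -8*(X + a)*(-9 + X) = -8*(-9 + X)*(X + a))
p(B) = -9 + B
(p(3) + F(s(-2), r(0)))*(-97) = ((-9 + 3) + (-8*(7*√3*√0)² + 72*(7*√3*√0) + 72/(-2) - 8*7*√3*√0/(-2)))*(-97) = (-6 + (-8*(7*√3*0)² + 72*(7*√3*0) + 72*(-½) - 8*7*√3*0*(-½)))*(-97) = (-6 + (-8*0² + 72*0 - 36 - 8*0*(-½)))*(-97) = (-6 + (-8*0 + 0 - 36 + 0))*(-97) = (-6 + (0 + 0 - 36 + 0))*(-97) = (-6 - 36)*(-97) = -42*(-97) = 4074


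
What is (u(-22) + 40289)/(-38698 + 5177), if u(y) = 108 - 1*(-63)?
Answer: -40460/33521 ≈ -1.2070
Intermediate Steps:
u(y) = 171 (u(y) = 108 + 63 = 171)
(u(-22) + 40289)/(-38698 + 5177) = (171 + 40289)/(-38698 + 5177) = 40460/(-33521) = 40460*(-1/33521) = -40460/33521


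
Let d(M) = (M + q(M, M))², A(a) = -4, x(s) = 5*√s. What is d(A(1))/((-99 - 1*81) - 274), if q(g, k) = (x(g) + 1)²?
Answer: -10209/454 + 2060*I/227 ≈ -22.487 + 9.0749*I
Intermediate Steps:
q(g, k) = (1 + 5*√g)² (q(g, k) = (5*√g + 1)² = (1 + 5*√g)²)
d(M) = (M + (1 + 5*√M)²)²
d(A(1))/((-99 - 1*81) - 274) = (-4 + (1 + 5*√(-4))²)²/((-99 - 1*81) - 274) = (-4 + (1 + 5*(2*I))²)²/((-99 - 81) - 274) = (-4 + (1 + 10*I)²)²/(-180 - 274) = (-4 + (1 + 10*I)²)²/(-454) = -(-4 + (1 + 10*I)²)²/454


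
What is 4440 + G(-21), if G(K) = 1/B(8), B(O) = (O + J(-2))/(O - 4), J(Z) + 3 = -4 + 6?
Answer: 31084/7 ≈ 4440.6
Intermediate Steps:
J(Z) = -1 (J(Z) = -3 + (-4 + 6) = -3 + 2 = -1)
B(O) = (-1 + O)/(-4 + O) (B(O) = (O - 1)/(O - 4) = (-1 + O)/(-4 + O))
G(K) = 4/7 (G(K) = 1/((-1 + 8)/(-4 + 8)) = 1/(7/4) = 4/7)
4440 + G(-21) = 4440 + 4/7 = 31084/7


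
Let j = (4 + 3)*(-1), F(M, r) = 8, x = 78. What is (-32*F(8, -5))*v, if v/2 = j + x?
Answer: -36352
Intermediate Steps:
j = -7 (j = 7*(-1) = -7)
v = 142 (v = 2*(-7 + 78) = 2*71 = 142)
(-32*F(8, -5))*v = -32*8*142 = -256*142 = -36352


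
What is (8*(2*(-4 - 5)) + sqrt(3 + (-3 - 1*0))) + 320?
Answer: 176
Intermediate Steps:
(8*(2*(-4 - 5)) + sqrt(3 + (-3 - 1*0))) + 320 = (8*(2*(-9)) + sqrt(3 + (-3 + 0))) + 320 = (8*(-18) + sqrt(3 - 3)) + 320 = (-144 + sqrt(0)) + 320 = (-144 + 0) + 320 = -144 + 320 = 176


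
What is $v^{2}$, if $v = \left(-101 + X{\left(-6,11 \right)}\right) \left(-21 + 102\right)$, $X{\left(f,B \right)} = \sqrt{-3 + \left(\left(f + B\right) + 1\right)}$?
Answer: $66948444 - 1325322 \sqrt{3} \approx 6.4653 \cdot 10^{7}$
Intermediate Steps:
$X{\left(f,B \right)} = \sqrt{-2 + B + f}$ ($X{\left(f,B \right)} = \sqrt{-3 + \left(\left(B + f\right) + 1\right)} = \sqrt{-3 + \left(1 + B + f\right)} = \sqrt{-2 + B + f}$)
$v = -8181 + 81 \sqrt{3}$ ($v = \left(-101 + \sqrt{-2 + 11 - 6}\right) \left(-21 + 102\right) = \left(-101 + \sqrt{3}\right) 81 = -8181 + 81 \sqrt{3} \approx -8040.7$)
$v^{2} = \left(-8181 + 81 \sqrt{3}\right)^{2}$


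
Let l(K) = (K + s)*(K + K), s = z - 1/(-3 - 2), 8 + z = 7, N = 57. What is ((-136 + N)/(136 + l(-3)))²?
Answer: 156025/630436 ≈ 0.24749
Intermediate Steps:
z = -1 (z = -8 + 7 = -1)
s = -⅘ (s = -1 - 1/(-3 - 2) = -1 - 1/(-5) = -1 - 1*(-⅕) = -1 + ⅕ = -⅘ ≈ -0.80000)
l(K) = 2*K*(-⅘ + K) (l(K) = (K - ⅘)*(K + K) = (-⅘ + K)*(2*K) = 2*K*(-⅘ + K))
((-136 + N)/(136 + l(-3)))² = ((-136 + 57)/(136 + (⅖)*(-3)*(-4 + 5*(-3))))² = (-79/(136 + (⅖)*(-3)*(-4 - 15)))² = (-79/(136 + (⅖)*(-3)*(-19)))² = (-79/(136 + 114/5))² = (-79/794/5)² = (-79*5/794)² = (-395/794)² = 156025/630436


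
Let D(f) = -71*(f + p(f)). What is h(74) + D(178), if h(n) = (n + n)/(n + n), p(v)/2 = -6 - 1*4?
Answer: -11217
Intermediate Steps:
p(v) = -20 (p(v) = 2*(-6 - 1*4) = 2*(-6 - 4) = 2*(-10) = -20)
D(f) = 1420 - 71*f (D(f) = -71*(f - 20) = -71*(-20 + f) = 1420 - 71*f)
h(n) = 1 (h(n) = (2*n)/((2*n)) = (2*n)*(1/(2*n)) = 1)
h(74) + D(178) = 1 + (1420 - 71*178) = 1 + (1420 - 12638) = 1 - 11218 = -11217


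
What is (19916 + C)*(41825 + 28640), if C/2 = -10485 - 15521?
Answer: -2261644640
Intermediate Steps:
C = -52012 (C = 2*(-10485 - 15521) = 2*(-26006) = -52012)
(19916 + C)*(41825 + 28640) = (19916 - 52012)*(41825 + 28640) = -32096*70465 = -2261644640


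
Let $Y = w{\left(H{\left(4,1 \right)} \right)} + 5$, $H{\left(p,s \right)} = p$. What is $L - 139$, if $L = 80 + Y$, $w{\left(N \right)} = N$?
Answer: $-50$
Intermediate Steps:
$Y = 9$ ($Y = 4 + 5 = 9$)
$L = 89$ ($L = 80 + 9 = 89$)
$L - 139 = 89 - 139 = -50$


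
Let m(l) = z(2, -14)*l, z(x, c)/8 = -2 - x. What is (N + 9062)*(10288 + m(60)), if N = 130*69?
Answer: 150891776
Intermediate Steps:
z(x, c) = -16 - 8*x (z(x, c) = 8*(-2 - x) = -16 - 8*x)
N = 8970
m(l) = -32*l (m(l) = (-16 - 8*2)*l = (-16 - 16)*l = -32*l)
(N + 9062)*(10288 + m(60)) = (8970 + 9062)*(10288 - 32*60) = 18032*(10288 - 1920) = 18032*8368 = 150891776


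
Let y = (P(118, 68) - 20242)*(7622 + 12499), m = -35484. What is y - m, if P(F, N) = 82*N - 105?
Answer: -297171807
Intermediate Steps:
P(F, N) = -105 + 82*N
y = -297207291 (y = ((-105 + 82*68) - 20242)*(7622 + 12499) = ((-105 + 5576) - 20242)*20121 = (5471 - 20242)*20121 = -14771*20121 = -297207291)
y - m = -297207291 - 1*(-35484) = -297207291 + 35484 = -297171807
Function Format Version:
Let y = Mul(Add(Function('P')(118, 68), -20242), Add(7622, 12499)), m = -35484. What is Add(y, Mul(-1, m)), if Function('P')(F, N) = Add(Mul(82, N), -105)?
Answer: -297171807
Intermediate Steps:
Function('P')(F, N) = Add(-105, Mul(82, N))
y = -297207291 (y = Mul(Add(Add(-105, Mul(82, 68)), -20242), Add(7622, 12499)) = Mul(Add(Add(-105, 5576), -20242), 20121) = Mul(Add(5471, -20242), 20121) = Mul(-14771, 20121) = -297207291)
Add(y, Mul(-1, m)) = Add(-297207291, Mul(-1, -35484)) = Add(-297207291, 35484) = -297171807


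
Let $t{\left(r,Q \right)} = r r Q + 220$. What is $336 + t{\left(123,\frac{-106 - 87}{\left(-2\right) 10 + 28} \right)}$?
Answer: $- \frac{2915449}{8} \approx -3.6443 \cdot 10^{5}$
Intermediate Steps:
$t{\left(r,Q \right)} = 220 + Q r^{2}$ ($t{\left(r,Q \right)} = r^{2} Q + 220 = Q r^{2} + 220 = 220 + Q r^{2}$)
$336 + t{\left(123,\frac{-106 - 87}{\left(-2\right) 10 + 28} \right)} = 336 + \left(220 + \frac{-106 - 87}{\left(-2\right) 10 + 28} \cdot 123^{2}\right) = 336 + \left(220 + - \frac{193}{-20 + 28} \cdot 15129\right) = 336 + \left(220 + - \frac{193}{8} \cdot 15129\right) = 336 + \left(220 + \left(-193\right) \frac{1}{8} \cdot 15129\right) = 336 + \left(220 - \frac{2919897}{8}\right) = 336 - \frac{2918137}{8} = - \frac{2915449}{8}$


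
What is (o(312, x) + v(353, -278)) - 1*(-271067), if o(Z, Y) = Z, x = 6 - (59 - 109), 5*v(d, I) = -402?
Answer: 1356493/5 ≈ 2.7130e+5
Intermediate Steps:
v(d, I) = -402/5 (v(d, I) = (⅕)*(-402) = -402/5)
x = 56 (x = 6 - 1*(-50) = 6 + 50 = 56)
(o(312, x) + v(353, -278)) - 1*(-271067) = (312 - 402/5) - 1*(-271067) = 1158/5 + 271067 = 1356493/5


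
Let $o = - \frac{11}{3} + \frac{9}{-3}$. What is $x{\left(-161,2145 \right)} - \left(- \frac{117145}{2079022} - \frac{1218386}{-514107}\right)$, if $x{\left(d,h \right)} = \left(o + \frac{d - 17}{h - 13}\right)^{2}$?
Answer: $\frac{2387816676069839041}{55208294460268092} \approx 43.251$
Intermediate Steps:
$o = - \frac{20}{3}$ ($o = \left(-11\right) \frac{1}{3} + 9 \left(- \frac{1}{3}\right) = - \frac{11}{3} - 3 = - \frac{20}{3} \approx -6.6667$)
$x{\left(d,h \right)} = \left(- \frac{20}{3} + \frac{-17 + d}{-13 + h}\right)^{2}$ ($x{\left(d,h \right)} = \left(- \frac{20}{3} + \frac{d - 17}{h - 13}\right)^{2} = \left(- \frac{20}{3} + \frac{-17 + d}{-13 + h}\right)^{2}$)
$x{\left(-161,2145 \right)} - \left(- \frac{117145}{2079022} - \frac{1218386}{-514107}\right) = \frac{\left(209 - 42900 + 3 \left(-161\right)\right)^{2}}{9 \left(-13 + 2145\right)^{2}} - \left(- \frac{117145}{2079022} - \frac{1218386}{-514107}\right) = \frac{\left(209 - 42900 - 483\right)^{2}}{9 \cdot 4545424} - \left(\left(-117145\right) \frac{1}{2079022} - - \frac{1218386}{514107}\right) = \frac{1}{9} \cdot \frac{1}{4545424} \left(-43174\right)^{2} - \left(- \frac{117145}{2079022} + \frac{1218386}{514107}\right) = \frac{1}{9} \cdot \frac{1}{4545424} \cdot 1863994276 - \frac{224802384907}{97167251214} = \frac{465998569}{10227204} - \frac{224802384907}{97167251214} = \frac{2387816676069839041}{55208294460268092}$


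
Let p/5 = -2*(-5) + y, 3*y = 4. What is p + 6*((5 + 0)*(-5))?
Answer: -280/3 ≈ -93.333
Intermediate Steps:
y = 4/3 (y = (⅓)*4 = 4/3 ≈ 1.3333)
p = 170/3 (p = 5*(-2*(-5) + 4/3) = 5*(10 + 4/3) = 5*(34/3) = 170/3 ≈ 56.667)
p + 6*((5 + 0)*(-5)) = 170/3 + 6*((5 + 0)*(-5)) = 170/3 + 6*(5*(-5)) = 170/3 + 6*(-25) = 170/3 - 150 = -280/3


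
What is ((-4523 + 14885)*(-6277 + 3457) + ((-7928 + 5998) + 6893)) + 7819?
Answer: -29208058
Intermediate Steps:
((-4523 + 14885)*(-6277 + 3457) + ((-7928 + 5998) + 6893)) + 7819 = (10362*(-2820) + (-1930 + 6893)) + 7819 = (-29220840 + 4963) + 7819 = -29215877 + 7819 = -29208058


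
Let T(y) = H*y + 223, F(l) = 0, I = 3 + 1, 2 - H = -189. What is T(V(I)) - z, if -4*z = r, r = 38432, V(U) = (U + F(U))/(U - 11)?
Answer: 68053/7 ≈ 9721.9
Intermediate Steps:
H = 191 (H = 2 - 1*(-189) = 2 + 189 = 191)
I = 4
V(U) = U/(-11 + U) (V(U) = (U + 0)/(U - 11) = U/(-11 + U))
T(y) = 223 + 191*y (T(y) = 191*y + 223 = 223 + 191*y)
z = -9608 (z = -1/4*38432 = -9608)
T(V(I)) - z = (223 + 191*(4/(-11 + 4))) - 1*(-9608) = (223 + 191*(4/(-7))) + 9608 = (223 + 191*(4*(-1/7))) + 9608 = (223 + 191*(-4/7)) + 9608 = (223 - 764/7) + 9608 = 797/7 + 9608 = 68053/7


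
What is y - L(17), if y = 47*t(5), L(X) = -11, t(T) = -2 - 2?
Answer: -177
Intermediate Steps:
t(T) = -4
y = -188 (y = 47*(-4) = -188)
y - L(17) = -188 - 1*(-11) = -188 + 11 = -177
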